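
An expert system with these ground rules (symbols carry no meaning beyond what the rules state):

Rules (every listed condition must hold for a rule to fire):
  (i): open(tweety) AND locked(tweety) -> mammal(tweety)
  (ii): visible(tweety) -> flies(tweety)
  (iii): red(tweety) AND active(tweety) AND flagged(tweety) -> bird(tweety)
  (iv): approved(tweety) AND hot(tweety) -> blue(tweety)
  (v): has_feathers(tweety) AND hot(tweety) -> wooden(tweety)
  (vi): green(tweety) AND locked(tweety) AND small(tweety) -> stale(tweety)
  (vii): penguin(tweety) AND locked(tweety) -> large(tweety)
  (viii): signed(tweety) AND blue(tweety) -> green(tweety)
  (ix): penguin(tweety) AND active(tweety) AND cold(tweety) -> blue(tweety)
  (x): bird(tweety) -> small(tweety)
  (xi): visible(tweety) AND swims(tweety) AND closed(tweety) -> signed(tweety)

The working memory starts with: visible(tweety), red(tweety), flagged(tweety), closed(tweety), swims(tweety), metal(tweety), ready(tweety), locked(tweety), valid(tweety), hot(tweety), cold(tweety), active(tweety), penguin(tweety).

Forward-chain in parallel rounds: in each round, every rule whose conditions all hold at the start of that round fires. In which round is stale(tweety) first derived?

Round 1 — (ii), (iii), (vii), (ix), (xi), derive flies(tweety), bird(tweety), large(tweety), blue(tweety), signed(tweety).
Round 2 — (viii), (x), derive green(tweety), small(tweety).
Round 3 — (vi), derive stale(tweety).
stale(tweety) first appears in round 3.

3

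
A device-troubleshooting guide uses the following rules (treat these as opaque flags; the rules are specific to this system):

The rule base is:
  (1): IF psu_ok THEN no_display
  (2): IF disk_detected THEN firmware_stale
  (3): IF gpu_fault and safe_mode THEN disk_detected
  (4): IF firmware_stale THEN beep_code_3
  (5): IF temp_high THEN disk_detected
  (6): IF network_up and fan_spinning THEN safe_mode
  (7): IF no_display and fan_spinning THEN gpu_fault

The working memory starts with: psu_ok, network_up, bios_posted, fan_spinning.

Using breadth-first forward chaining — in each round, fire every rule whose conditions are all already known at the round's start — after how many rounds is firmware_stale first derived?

Round 1: (1) [IF psu_ok THEN no_display]; (6) [IF network_up and fan_spinning THEN safe_mode]. Adds no_display, safe_mode.
Round 2: (7) [IF no_display and fan_spinning THEN gpu_fault]. Adds gpu_fault.
Round 3: (3) [IF gpu_fault and safe_mode THEN disk_detected]. Adds disk_detected.
Round 4: (2) [IF disk_detected THEN firmware_stale]. Adds firmware_stale.
firmware_stale first appears in round 4.

4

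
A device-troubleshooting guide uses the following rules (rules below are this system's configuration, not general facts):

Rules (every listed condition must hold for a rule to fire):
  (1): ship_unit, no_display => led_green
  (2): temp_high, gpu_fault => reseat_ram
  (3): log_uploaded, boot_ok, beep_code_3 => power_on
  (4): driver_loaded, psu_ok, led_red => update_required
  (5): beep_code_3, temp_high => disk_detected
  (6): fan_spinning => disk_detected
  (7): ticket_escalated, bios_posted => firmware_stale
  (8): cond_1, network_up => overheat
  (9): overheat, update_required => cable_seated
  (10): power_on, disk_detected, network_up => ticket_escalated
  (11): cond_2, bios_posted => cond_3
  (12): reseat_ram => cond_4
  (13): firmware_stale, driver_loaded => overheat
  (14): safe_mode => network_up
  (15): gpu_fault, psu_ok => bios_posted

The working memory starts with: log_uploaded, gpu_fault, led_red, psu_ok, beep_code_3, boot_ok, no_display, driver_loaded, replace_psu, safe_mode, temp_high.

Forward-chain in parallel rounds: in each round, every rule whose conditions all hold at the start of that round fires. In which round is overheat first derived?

[1] (2) [temp_high, gpu_fault => reseat_ram]; (3) [log_uploaded, boot_ok, beep_code_3 => power_on]; (4) [driver_loaded, psu_ok, led_red => update_required]; (5) [beep_code_3, temp_high => disk_detected]; (14) [safe_mode => network_up]; (15) [gpu_fault, psu_ok => bios_posted]. ⇒ new: reseat_ram, power_on, update_required, disk_detected, network_up, bios_posted.
[2] (10) [power_on, disk_detected, network_up => ticket_escalated]; (12) [reseat_ram => cond_4]. ⇒ new: ticket_escalated, cond_4.
[3] (7) [ticket_escalated, bios_posted => firmware_stale]. ⇒ new: firmware_stale.
[4] (13) [firmware_stale, driver_loaded => overheat]. ⇒ new: overheat.
overheat first appears in round 4.

4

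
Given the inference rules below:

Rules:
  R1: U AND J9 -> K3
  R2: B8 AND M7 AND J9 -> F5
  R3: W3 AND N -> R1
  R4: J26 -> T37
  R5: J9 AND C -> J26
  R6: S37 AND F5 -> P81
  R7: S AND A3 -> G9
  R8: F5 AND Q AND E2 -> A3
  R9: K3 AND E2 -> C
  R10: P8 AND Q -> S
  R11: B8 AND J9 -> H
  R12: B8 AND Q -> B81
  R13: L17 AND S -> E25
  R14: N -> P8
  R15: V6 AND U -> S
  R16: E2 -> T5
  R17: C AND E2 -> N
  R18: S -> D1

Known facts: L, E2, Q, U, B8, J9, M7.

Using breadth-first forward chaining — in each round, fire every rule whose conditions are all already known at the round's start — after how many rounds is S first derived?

5

Round 1 — R1, R2, R11, R12, R16, derive K3, F5, H, B81, T5.
Round 2 — R8, R9, derive A3, C.
Round 3 — R5, R17, derive J26, N.
Round 4 — R4, R14, derive T37, P8.
Round 5 — R10, derive S.
S first appears in round 5.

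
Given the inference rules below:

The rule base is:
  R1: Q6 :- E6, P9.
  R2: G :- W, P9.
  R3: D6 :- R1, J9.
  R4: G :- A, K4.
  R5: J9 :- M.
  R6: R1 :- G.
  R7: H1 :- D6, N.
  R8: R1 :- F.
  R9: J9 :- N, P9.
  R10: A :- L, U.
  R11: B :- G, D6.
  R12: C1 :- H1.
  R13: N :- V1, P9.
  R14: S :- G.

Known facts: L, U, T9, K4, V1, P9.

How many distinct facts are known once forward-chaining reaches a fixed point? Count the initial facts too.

Round 1: R10 [A :- L, U.]; R13 [N :- V1, P9.]. New: A, N.
Round 2: R4 [G :- A, K4.]; R9 [J9 :- N, P9.]. New: G, J9.
Round 3: R6 [R1 :- G.]; R14 [S :- G.]. New: R1, S.
Round 4: R3 [D6 :- R1, J9.]. New: D6.
Round 5: R7 [H1 :- D6, N.]; R11 [B :- G, D6.]. New: H1, B.
Round 6: R12 [C1 :- H1.]. New: C1.
Closure: {A, B, C1, D6, G, H1, J9, K4, L, N, P9, R1, S, T9, U, V1} — 16 facts.

16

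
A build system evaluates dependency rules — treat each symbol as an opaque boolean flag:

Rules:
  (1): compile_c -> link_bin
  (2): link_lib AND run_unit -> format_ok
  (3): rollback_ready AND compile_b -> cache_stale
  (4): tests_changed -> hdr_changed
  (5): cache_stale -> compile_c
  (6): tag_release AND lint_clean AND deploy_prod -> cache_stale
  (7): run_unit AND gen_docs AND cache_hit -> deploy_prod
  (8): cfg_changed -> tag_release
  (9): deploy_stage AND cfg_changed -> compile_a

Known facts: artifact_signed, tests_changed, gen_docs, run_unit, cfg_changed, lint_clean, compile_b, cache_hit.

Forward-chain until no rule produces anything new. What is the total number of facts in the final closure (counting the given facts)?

Round 1 fires (4), (7), (8), giving hdr_changed, deploy_prod, tag_release.
Round 2 fires (6), giving cache_stale.
Round 3 fires (5), giving compile_c.
Round 4 fires (1), giving link_bin.
Closure: {artifact_signed, cache_hit, cache_stale, cfg_changed, compile_b, compile_c, deploy_prod, gen_docs, hdr_changed, link_bin, lint_clean, run_unit, tag_release, tests_changed} — 14 facts.

14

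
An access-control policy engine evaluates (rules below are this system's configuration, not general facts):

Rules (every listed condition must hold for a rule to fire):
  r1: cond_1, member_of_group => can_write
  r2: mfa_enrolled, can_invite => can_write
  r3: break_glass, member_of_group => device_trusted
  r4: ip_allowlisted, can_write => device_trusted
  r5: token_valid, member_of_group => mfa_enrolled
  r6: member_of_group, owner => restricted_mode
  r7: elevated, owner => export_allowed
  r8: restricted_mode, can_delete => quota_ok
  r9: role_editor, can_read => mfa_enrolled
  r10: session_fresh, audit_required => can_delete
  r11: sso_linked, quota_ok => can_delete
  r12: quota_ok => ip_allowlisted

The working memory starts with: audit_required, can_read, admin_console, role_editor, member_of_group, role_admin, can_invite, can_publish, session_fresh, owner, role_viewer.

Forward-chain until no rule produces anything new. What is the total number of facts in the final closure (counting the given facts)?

18

[1] r6 [member_of_group, owner => restricted_mode]; r9 [role_editor, can_read => mfa_enrolled]; r10 [session_fresh, audit_required => can_delete]. ⇒ new: restricted_mode, mfa_enrolled, can_delete.
[2] r2 [mfa_enrolled, can_invite => can_write]; r8 [restricted_mode, can_delete => quota_ok]. ⇒ new: can_write, quota_ok.
[3] r12 [quota_ok => ip_allowlisted]. ⇒ new: ip_allowlisted.
[4] r4 [ip_allowlisted, can_write => device_trusted]. ⇒ new: device_trusted.
Closure: {admin_console, audit_required, can_delete, can_invite, can_publish, can_read, can_write, device_trusted, ip_allowlisted, member_of_group, mfa_enrolled, owner, quota_ok, restricted_mode, role_admin, role_editor, role_viewer, session_fresh} — 18 facts.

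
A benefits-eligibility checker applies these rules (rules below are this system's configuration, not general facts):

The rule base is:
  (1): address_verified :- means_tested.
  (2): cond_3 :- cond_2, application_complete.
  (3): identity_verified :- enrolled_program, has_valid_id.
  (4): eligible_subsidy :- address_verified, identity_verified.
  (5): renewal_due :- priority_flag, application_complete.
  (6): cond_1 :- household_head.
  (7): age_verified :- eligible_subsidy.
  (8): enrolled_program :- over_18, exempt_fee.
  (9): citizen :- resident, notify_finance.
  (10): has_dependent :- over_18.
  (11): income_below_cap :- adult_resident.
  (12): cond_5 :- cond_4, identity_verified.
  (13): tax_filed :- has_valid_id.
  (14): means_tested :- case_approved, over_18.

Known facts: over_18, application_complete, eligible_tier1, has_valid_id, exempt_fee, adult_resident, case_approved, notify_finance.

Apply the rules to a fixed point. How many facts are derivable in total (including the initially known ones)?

Round 1 fires (8), (10), (11), (13), (14), giving enrolled_program, has_dependent, income_below_cap, tax_filed, means_tested.
Round 2 fires (1), (3), giving address_verified, identity_verified.
Round 3 fires (4), giving eligible_subsidy.
Round 4 fires (7), giving age_verified.
Closure: {address_verified, adult_resident, age_verified, application_complete, case_approved, eligible_subsidy, eligible_tier1, enrolled_program, exempt_fee, has_dependent, has_valid_id, identity_verified, income_below_cap, means_tested, notify_finance, over_18, tax_filed} — 17 facts.

17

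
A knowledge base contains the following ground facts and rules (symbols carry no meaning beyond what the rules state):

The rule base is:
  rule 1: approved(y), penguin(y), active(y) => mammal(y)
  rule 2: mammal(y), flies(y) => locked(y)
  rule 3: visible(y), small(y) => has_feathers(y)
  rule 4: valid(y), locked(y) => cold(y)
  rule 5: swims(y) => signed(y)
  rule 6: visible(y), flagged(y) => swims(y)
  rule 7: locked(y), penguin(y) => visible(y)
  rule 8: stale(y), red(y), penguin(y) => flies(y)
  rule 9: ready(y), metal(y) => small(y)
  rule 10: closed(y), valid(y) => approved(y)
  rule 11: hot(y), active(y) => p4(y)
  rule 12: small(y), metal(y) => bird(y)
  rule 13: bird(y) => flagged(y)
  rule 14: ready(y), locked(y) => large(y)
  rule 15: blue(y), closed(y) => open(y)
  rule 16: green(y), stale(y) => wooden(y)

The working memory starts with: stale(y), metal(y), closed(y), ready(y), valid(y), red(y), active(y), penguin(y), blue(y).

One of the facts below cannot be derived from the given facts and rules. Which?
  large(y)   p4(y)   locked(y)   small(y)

Round 1: rule 8 [stale(y), red(y), penguin(y) => flies(y)]; rule 9 [ready(y), metal(y) => small(y)]; rule 10 [closed(y), valid(y) => approved(y)]; rule 15 [blue(y), closed(y) => open(y)]. Adds flies(y), small(y), approved(y), open(y).
Round 2: rule 1 [approved(y), penguin(y), active(y) => mammal(y)]; rule 12 [small(y), metal(y) => bird(y)]. Adds mammal(y), bird(y).
Round 3: rule 2 [mammal(y), flies(y) => locked(y)]; rule 13 [bird(y) => flagged(y)]. Adds locked(y), flagged(y).
Round 4: rule 4 [valid(y), locked(y) => cold(y)]; rule 7 [locked(y), penguin(y) => visible(y)]; rule 14 [ready(y), locked(y) => large(y)]. Adds cold(y), visible(y), large(y).
Round 5: rule 3 [visible(y), small(y) => has_feathers(y)]; rule 6 [visible(y), flagged(y) => swims(y)]. Adds has_feathers(y), swims(y).
Round 6: rule 5 [swims(y) => signed(y)]. Adds signed(y).
Derived: large(y) (round 4), small(y) (round 1), locked(y) (round 3). p4(y) never appears in any round.

p4(y)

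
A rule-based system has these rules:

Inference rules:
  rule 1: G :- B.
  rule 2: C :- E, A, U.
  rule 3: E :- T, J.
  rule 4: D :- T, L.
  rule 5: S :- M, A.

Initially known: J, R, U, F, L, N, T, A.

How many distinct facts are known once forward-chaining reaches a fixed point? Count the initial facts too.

11

Round 1 — rule 3, rule 4, derive E, D.
Round 2 — rule 2, derive C.
Closure: {A, C, D, E, F, J, L, N, R, T, U} — 11 facts.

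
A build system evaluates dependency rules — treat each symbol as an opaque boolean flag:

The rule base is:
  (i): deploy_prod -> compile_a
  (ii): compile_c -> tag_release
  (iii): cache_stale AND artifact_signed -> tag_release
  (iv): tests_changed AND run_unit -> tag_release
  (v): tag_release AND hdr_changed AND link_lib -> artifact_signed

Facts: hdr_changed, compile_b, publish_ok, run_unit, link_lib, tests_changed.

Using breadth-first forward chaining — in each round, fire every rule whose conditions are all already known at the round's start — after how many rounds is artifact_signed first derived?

[1] (iv) [tests_changed AND run_unit -> tag_release]. ⇒ new: tag_release.
[2] (v) [tag_release AND hdr_changed AND link_lib -> artifact_signed]. ⇒ new: artifact_signed.
artifact_signed first appears in round 2.

2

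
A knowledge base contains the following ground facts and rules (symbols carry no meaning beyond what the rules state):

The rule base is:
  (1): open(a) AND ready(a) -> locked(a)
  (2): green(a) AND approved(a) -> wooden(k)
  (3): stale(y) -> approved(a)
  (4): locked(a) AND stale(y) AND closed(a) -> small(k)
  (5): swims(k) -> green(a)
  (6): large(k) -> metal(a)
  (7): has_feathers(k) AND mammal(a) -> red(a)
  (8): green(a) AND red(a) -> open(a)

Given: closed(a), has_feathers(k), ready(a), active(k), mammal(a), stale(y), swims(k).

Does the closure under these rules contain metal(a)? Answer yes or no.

[1] (3) [stale(y) -> approved(a)]; (5) [swims(k) -> green(a)]; (7) [has_feathers(k) AND mammal(a) -> red(a)]. ⇒ new: approved(a), green(a), red(a).
[2] (2) [green(a) AND approved(a) -> wooden(k)]; (8) [green(a) AND red(a) -> open(a)]. ⇒ new: wooden(k), open(a).
[3] (1) [open(a) AND ready(a) -> locked(a)]. ⇒ new: locked(a).
[4] (4) [locked(a) AND stale(y) AND closed(a) -> small(k)]. ⇒ new: small(k).
Fixed point reached. metal(a) is concluded only by (6); (6) needs large(k) (never derived).

no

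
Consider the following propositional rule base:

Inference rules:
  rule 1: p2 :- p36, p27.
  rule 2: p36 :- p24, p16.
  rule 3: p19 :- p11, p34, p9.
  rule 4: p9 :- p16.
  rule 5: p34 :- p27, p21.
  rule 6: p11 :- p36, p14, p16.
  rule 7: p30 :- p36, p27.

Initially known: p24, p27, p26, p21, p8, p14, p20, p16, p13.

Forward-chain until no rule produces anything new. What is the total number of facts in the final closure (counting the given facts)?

16

[1] rule 2 [p36 :- p24, p16.]; rule 4 [p9 :- p16.]; rule 5 [p34 :- p27, p21.]. ⇒ new: p36, p9, p34.
[2] rule 1 [p2 :- p36, p27.]; rule 6 [p11 :- p36, p14, p16.]; rule 7 [p30 :- p36, p27.]. ⇒ new: p2, p11, p30.
[3] rule 3 [p19 :- p11, p34, p9.]. ⇒ new: p19.
Closure: {p11, p13, p14, p16, p19, p2, p20, p21, p24, p26, p27, p30, p34, p36, p8, p9} — 16 facts.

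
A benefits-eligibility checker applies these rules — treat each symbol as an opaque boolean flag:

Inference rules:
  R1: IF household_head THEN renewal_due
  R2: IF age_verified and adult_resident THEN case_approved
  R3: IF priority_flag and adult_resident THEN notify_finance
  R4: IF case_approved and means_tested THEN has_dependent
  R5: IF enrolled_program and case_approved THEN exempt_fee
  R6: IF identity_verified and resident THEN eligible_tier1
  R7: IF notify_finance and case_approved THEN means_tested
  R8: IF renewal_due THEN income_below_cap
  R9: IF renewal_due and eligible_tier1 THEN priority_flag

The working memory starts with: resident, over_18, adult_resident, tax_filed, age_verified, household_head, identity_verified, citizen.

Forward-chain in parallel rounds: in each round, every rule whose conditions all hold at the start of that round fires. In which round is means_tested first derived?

Round 1 fires R1, R2, R6, giving renewal_due, case_approved, eligible_tier1.
Round 2 fires R8, R9, giving income_below_cap, priority_flag.
Round 3 fires R3, giving notify_finance.
Round 4 fires R7, giving means_tested.
means_tested first appears in round 4.

4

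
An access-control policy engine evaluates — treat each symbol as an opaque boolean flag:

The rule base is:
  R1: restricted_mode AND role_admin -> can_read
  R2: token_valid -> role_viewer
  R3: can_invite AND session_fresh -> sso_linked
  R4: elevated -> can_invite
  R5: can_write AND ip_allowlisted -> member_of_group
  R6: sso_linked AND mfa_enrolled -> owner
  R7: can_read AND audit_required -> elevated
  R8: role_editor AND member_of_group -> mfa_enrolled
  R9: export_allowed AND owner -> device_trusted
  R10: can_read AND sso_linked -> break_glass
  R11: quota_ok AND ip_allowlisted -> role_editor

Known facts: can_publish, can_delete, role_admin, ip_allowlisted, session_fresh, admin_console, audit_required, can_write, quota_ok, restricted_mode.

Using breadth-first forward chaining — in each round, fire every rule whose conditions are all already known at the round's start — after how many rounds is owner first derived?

Round 1 — R1, R5, R11, derive can_read, member_of_group, role_editor.
Round 2 — R7, R8, derive elevated, mfa_enrolled.
Round 3 — R4, derive can_invite.
Round 4 — R3, derive sso_linked.
Round 5 — R6, R10, derive owner, break_glass.
owner first appears in round 5.

5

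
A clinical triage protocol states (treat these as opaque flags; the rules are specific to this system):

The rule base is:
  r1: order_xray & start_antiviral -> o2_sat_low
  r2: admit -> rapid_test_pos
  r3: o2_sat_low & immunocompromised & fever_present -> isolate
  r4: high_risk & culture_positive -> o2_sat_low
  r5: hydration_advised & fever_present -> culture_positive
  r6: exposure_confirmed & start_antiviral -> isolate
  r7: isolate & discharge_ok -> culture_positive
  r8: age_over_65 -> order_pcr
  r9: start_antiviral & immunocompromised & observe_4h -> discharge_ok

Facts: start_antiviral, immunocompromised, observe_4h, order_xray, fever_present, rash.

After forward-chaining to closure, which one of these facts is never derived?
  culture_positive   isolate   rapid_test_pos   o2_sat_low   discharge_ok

rapid_test_pos

Round 1 — r1, r9, derive o2_sat_low, discharge_ok.
Round 2 — r3, derive isolate.
Round 3 — r7, derive culture_positive.
Derived: discharge_ok (round 1), isolate (round 2), o2_sat_low (round 1), culture_positive (round 3). rapid_test_pos never appears in any round.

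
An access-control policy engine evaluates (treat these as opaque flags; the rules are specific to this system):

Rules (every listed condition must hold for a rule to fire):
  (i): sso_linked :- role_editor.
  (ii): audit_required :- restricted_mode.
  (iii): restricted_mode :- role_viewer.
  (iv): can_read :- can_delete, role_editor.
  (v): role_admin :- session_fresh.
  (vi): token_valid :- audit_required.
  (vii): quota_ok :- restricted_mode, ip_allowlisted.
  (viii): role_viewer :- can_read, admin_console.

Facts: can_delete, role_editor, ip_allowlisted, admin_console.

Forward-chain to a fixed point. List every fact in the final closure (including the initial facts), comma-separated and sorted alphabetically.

Round 1: (i) [sso_linked :- role_editor.]; (iv) [can_read :- can_delete, role_editor.]. New: sso_linked, can_read.
Round 2: (viii) [role_viewer :- can_read, admin_console.]. New: role_viewer.
Round 3: (iii) [restricted_mode :- role_viewer.]. New: restricted_mode.
Round 4: (ii) [audit_required :- restricted_mode.]; (vii) [quota_ok :- restricted_mode, ip_allowlisted.]. New: audit_required, quota_ok.
Round 5: (vi) [token_valid :- audit_required.]. New: token_valid.

admin_console, audit_required, can_delete, can_read, ip_allowlisted, quota_ok, restricted_mode, role_editor, role_viewer, sso_linked, token_valid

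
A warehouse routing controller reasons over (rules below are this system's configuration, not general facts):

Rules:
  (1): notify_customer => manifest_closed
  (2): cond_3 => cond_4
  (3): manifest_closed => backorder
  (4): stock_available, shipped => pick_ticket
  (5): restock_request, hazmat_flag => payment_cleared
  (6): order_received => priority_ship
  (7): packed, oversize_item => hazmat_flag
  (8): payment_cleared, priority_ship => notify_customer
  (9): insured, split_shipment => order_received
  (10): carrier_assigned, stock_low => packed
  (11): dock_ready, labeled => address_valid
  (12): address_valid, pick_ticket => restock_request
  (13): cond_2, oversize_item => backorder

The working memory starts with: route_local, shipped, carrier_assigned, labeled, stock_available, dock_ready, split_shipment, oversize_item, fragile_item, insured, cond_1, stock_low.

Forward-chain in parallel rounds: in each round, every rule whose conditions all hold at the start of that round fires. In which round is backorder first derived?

Round 1: (4) [stock_available, shipped => pick_ticket]; (9) [insured, split_shipment => order_received]; (10) [carrier_assigned, stock_low => packed]; (11) [dock_ready, labeled => address_valid]. Adds pick_ticket, order_received, packed, address_valid.
Round 2: (6) [order_received => priority_ship]; (7) [packed, oversize_item => hazmat_flag]; (12) [address_valid, pick_ticket => restock_request]. Adds priority_ship, hazmat_flag, restock_request.
Round 3: (5) [restock_request, hazmat_flag => payment_cleared]. Adds payment_cleared.
Round 4: (8) [payment_cleared, priority_ship => notify_customer]. Adds notify_customer.
Round 5: (1) [notify_customer => manifest_closed]. Adds manifest_closed.
Round 6: (3) [manifest_closed => backorder]. Adds backorder.
backorder first appears in round 6.

6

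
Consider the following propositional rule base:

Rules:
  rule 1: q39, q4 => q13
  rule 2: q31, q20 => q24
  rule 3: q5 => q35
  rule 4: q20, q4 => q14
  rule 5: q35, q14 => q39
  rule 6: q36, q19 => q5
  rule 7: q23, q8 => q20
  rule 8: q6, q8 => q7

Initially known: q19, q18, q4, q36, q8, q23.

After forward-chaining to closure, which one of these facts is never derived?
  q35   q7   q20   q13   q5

q7

Round 1: rule 6 [q36, q19 => q5]; rule 7 [q23, q8 => q20]. New: q5, q20.
Round 2: rule 3 [q5 => q35]; rule 4 [q20, q4 => q14]. New: q35, q14.
Round 3: rule 5 [q35, q14 => q39]. New: q39.
Round 4: rule 1 [q39, q4 => q13]. New: q13.
Derived: q35 (round 2), q5 (round 1), q13 (round 4), q20 (round 1). q7 never appears in any round.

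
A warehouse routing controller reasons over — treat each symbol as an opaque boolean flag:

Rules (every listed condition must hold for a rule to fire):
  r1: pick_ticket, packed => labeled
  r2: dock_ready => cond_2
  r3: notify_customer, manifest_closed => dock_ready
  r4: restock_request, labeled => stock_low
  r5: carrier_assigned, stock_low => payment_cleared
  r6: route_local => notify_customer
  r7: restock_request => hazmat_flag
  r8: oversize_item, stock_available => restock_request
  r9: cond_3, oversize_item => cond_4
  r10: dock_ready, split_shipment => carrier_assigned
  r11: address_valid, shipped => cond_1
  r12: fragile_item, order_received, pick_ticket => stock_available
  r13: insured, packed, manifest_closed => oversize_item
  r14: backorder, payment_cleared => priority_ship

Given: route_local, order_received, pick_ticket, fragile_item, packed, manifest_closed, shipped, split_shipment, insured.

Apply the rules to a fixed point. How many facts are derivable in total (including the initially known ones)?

Round 1 — r1, r6, r12, r13, derive labeled, notify_customer, stock_available, oversize_item.
Round 2 — r3, r8, derive dock_ready, restock_request.
Round 3 — r2, r4, r7, r10, derive cond_2, stock_low, hazmat_flag, carrier_assigned.
Round 4 — r5, derive payment_cleared.
Closure: {carrier_assigned, cond_2, dock_ready, fragile_item, hazmat_flag, insured, labeled, manifest_closed, notify_customer, order_received, oversize_item, packed, payment_cleared, pick_ticket, restock_request, route_local, shipped, split_shipment, stock_available, stock_low} — 20 facts.

20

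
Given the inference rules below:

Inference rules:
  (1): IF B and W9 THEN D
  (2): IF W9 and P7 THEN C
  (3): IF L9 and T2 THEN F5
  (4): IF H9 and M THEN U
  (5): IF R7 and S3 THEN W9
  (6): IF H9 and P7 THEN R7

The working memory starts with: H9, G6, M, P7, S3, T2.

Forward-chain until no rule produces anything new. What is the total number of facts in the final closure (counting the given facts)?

10

Round 1: (4) [IF H9 and M THEN U]; (6) [IF H9 and P7 THEN R7]. New: U, R7.
Round 2: (5) [IF R7 and S3 THEN W9]. New: W9.
Round 3: (2) [IF W9 and P7 THEN C]. New: C.
Closure: {C, G6, H9, M, P7, R7, S3, T2, U, W9} — 10 facts.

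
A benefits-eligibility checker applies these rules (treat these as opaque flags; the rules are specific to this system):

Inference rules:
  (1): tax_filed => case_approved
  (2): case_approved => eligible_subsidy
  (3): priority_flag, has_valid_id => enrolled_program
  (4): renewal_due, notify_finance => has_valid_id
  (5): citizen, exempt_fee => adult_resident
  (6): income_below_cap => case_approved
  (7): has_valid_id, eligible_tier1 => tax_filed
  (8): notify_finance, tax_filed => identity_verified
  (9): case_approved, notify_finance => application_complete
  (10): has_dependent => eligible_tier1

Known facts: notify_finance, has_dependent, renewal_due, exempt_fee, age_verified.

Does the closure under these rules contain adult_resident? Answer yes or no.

no

Round 1: (4) [renewal_due, notify_finance => has_valid_id]; (10) [has_dependent => eligible_tier1]. Adds has_valid_id, eligible_tier1.
Round 2: (7) [has_valid_id, eligible_tier1 => tax_filed]. Adds tax_filed.
Round 3: (1) [tax_filed => case_approved]; (8) [notify_finance, tax_filed => identity_verified]. Adds case_approved, identity_verified.
Round 4: (2) [case_approved => eligible_subsidy]; (9) [case_approved, notify_finance => application_complete]. Adds eligible_subsidy, application_complete.
Fixed point reached. adult_resident is concluded only by (5); (5) needs citizen (never derived).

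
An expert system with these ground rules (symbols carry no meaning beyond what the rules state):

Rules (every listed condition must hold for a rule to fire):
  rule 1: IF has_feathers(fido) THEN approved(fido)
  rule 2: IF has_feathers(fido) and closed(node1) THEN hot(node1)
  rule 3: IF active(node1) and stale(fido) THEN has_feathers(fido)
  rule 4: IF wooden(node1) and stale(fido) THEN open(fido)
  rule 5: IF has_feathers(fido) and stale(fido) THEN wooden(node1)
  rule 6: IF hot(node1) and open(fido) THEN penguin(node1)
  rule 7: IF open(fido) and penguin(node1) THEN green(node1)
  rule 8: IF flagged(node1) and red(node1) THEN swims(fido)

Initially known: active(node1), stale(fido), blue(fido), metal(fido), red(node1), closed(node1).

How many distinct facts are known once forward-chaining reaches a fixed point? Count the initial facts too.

Round 1 — rule 3, derive has_feathers(fido).
Round 2 — rule 1, rule 2, rule 5, derive approved(fido), hot(node1), wooden(node1).
Round 3 — rule 4, derive open(fido).
Round 4 — rule 6, derive penguin(node1).
Round 5 — rule 7, derive green(node1).
Closure: {active(node1), approved(fido), blue(fido), closed(node1), green(node1), has_feathers(fido), hot(node1), metal(fido), open(fido), penguin(node1), red(node1), stale(fido), wooden(node1)} — 13 facts.

13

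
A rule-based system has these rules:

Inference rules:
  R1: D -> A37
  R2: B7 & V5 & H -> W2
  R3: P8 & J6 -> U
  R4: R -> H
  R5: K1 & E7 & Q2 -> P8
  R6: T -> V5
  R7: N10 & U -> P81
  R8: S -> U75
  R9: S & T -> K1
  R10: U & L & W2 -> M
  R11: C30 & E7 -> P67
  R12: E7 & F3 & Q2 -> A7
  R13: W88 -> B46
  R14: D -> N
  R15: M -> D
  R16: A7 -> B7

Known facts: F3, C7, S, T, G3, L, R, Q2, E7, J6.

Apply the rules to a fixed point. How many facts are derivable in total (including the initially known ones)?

23

Round 1 — R4, R6, R8, R9, R12, derive H, V5, U75, K1, A7.
Round 2 — R5, R16, derive P8, B7.
Round 3 — R2, R3, derive W2, U.
Round 4 — R10, derive M.
Round 5 — R15, derive D.
Round 6 — R1, R14, derive A37, N.
Closure: {A37, A7, B7, C7, D, E7, F3, G3, H, J6, K1, L, M, N, P8, Q2, R, S, T, U, U75, V5, W2} — 23 facts.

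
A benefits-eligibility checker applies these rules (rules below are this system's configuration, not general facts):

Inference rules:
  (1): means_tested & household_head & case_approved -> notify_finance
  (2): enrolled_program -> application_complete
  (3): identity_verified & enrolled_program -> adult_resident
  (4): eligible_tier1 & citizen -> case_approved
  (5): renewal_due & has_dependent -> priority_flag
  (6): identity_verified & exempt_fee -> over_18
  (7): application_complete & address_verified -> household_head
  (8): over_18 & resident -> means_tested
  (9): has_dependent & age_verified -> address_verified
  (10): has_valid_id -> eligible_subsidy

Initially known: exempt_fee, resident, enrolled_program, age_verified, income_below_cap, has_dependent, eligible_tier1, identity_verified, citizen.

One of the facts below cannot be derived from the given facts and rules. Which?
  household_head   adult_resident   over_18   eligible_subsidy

eligible_subsidy

[1] (2) [enrolled_program -> application_complete]; (3) [identity_verified & enrolled_program -> adult_resident]; (4) [eligible_tier1 & citizen -> case_approved]; (6) [identity_verified & exempt_fee -> over_18]; (9) [has_dependent & age_verified -> address_verified]. ⇒ new: application_complete, adult_resident, case_approved, over_18, address_verified.
[2] (7) [application_complete & address_verified -> household_head]; (8) [over_18 & resident -> means_tested]. ⇒ new: household_head, means_tested.
[3] (1) [means_tested & household_head & case_approved -> notify_finance]. ⇒ new: notify_finance.
Derived: adult_resident (round 1), household_head (round 2), over_18 (round 1). eligible_subsidy never appears in any round.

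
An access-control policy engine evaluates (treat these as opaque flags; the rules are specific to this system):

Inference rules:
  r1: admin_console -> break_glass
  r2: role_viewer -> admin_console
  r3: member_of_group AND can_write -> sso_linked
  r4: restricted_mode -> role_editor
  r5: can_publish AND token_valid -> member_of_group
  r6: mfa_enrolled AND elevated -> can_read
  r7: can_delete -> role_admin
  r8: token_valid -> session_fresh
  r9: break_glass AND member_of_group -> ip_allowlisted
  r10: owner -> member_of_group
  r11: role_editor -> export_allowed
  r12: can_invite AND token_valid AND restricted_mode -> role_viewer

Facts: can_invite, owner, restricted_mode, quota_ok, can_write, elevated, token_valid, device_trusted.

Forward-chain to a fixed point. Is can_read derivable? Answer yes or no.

Round 1 fires r4, r8, r10, r12, giving role_editor, session_fresh, member_of_group, role_viewer.
Round 2 fires r2, r3, r11, giving admin_console, sso_linked, export_allowed.
Round 3 fires r1, giving break_glass.
Round 4 fires r9, giving ip_allowlisted.
Fixed point reached. can_read is concluded only by r6; r6 needs mfa_enrolled (never derived).

no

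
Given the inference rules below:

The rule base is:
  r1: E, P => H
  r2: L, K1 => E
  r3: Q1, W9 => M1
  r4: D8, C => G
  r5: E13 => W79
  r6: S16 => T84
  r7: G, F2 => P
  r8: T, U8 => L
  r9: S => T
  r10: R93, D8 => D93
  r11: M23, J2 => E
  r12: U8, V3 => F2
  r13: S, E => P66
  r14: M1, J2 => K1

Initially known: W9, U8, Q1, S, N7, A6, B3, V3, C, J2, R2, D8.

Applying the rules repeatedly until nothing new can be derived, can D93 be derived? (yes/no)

Round 1: r3 [Q1, W9 => M1]; r4 [D8, C => G]; r9 [S => T]; r12 [U8, V3 => F2]. New: M1, G, T, F2.
Round 2: r7 [G, F2 => P]; r8 [T, U8 => L]; r14 [M1, J2 => K1]. New: P, L, K1.
Round 3: r2 [L, K1 => E]. New: E.
Round 4: r1 [E, P => H]; r13 [S, E => P66]. New: H, P66.
Fixed point reached. D93 is concluded only by r10; r10 needs R93 (never derived).

no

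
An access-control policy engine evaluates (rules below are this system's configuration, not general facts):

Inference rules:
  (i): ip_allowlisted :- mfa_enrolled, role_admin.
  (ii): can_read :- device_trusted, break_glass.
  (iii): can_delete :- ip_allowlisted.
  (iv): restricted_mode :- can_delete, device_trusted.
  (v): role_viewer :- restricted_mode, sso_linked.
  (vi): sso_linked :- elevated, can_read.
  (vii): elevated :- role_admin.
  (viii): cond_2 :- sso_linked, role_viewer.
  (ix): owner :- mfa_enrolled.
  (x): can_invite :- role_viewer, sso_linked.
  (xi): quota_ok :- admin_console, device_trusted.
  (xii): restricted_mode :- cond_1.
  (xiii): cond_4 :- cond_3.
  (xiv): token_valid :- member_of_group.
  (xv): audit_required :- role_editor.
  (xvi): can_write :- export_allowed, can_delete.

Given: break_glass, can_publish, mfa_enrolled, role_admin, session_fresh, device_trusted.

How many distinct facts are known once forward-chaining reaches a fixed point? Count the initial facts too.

Round 1 — (i), (ii), (vii), (ix), derive ip_allowlisted, can_read, elevated, owner.
Round 2 — (iii), (vi), derive can_delete, sso_linked.
Round 3 — (iv), derive restricted_mode.
Round 4 — (v), derive role_viewer.
Round 5 — (viii), (x), derive cond_2, can_invite.
Closure: {break_glass, can_delete, can_invite, can_publish, can_read, cond_2, device_trusted, elevated, ip_allowlisted, mfa_enrolled, owner, restricted_mode, role_admin, role_viewer, session_fresh, sso_linked} — 16 facts.

16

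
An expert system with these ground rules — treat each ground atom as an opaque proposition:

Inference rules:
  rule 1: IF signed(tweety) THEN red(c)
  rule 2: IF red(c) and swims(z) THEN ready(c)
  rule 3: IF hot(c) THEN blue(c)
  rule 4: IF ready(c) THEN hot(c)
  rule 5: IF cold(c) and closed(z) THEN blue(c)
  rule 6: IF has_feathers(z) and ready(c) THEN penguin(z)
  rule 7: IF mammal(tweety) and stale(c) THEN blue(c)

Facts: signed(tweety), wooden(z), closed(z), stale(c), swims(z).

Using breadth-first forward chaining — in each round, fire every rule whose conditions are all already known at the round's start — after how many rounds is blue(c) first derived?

4

Round 1 — rule 1, derive red(c).
Round 2 — rule 2, derive ready(c).
Round 3 — rule 4, derive hot(c).
Round 4 — rule 3, derive blue(c).
blue(c) first appears in round 4.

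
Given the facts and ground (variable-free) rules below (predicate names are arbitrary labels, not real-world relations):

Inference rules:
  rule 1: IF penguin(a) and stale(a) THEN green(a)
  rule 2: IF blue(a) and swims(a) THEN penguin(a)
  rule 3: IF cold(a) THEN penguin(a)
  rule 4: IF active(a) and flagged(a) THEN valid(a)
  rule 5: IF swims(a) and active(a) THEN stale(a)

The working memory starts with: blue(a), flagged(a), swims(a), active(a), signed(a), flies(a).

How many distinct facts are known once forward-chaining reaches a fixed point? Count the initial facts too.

10

Round 1 fires rule 2, rule 4, rule 5, giving penguin(a), valid(a), stale(a).
Round 2 fires rule 1, giving green(a).
Closure: {active(a), blue(a), flagged(a), flies(a), green(a), penguin(a), signed(a), stale(a), swims(a), valid(a)} — 10 facts.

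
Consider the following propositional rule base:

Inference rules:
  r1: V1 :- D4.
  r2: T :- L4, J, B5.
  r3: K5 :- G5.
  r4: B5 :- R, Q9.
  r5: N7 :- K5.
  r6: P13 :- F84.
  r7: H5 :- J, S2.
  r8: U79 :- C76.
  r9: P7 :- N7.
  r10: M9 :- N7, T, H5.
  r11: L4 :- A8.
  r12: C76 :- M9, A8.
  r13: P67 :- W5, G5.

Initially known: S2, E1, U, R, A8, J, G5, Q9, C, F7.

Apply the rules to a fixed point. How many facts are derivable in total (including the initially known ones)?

20

Round 1 fires r3, r4, r7, r11, giving K5, B5, H5, L4.
Round 2 fires r2, r5, giving T, N7.
Round 3 fires r9, r10, giving P7, M9.
Round 4 fires r12, giving C76.
Round 5 fires r8, giving U79.
Closure: {A8, B5, C, C76, E1, F7, G5, H5, J, K5, L4, M9, N7, P7, Q9, R, S2, T, U, U79} — 20 facts.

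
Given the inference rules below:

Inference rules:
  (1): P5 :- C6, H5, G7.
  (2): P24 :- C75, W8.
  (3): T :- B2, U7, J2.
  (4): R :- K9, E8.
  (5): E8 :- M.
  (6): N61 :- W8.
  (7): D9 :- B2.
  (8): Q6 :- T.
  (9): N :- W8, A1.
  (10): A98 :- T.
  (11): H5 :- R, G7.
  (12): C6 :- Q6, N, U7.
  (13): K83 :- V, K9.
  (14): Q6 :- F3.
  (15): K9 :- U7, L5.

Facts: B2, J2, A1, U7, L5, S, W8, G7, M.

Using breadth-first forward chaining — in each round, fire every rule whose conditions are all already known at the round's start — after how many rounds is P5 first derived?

4

[1] (3) [T :- B2, U7, J2.]; (5) [E8 :- M.]; (6) [N61 :- W8.]; (7) [D9 :- B2.]; (9) [N :- W8, A1.]; (15) [K9 :- U7, L5.]. ⇒ new: T, E8, N61, D9, N, K9.
[2] (4) [R :- K9, E8.]; (8) [Q6 :- T.]; (10) [A98 :- T.]. ⇒ new: R, Q6, A98.
[3] (11) [H5 :- R, G7.]; (12) [C6 :- Q6, N, U7.]. ⇒ new: H5, C6.
[4] (1) [P5 :- C6, H5, G7.]. ⇒ new: P5.
P5 first appears in round 4.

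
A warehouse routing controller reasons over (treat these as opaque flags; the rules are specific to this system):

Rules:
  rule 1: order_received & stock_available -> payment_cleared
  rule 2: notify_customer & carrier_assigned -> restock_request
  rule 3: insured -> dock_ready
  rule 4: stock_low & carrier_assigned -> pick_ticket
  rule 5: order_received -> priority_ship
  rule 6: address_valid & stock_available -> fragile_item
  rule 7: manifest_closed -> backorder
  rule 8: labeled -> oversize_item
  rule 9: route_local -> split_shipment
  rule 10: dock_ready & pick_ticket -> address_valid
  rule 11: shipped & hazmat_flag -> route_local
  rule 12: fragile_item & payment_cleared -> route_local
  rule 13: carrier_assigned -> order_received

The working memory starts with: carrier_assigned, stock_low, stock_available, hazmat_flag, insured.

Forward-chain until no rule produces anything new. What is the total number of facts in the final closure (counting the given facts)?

Round 1 fires rule 3, rule 4, rule 13, giving dock_ready, pick_ticket, order_received.
Round 2 fires rule 1, rule 5, rule 10, giving payment_cleared, priority_ship, address_valid.
Round 3 fires rule 6, giving fragile_item.
Round 4 fires rule 12, giving route_local.
Round 5 fires rule 9, giving split_shipment.
Closure: {address_valid, carrier_assigned, dock_ready, fragile_item, hazmat_flag, insured, order_received, payment_cleared, pick_ticket, priority_ship, route_local, split_shipment, stock_available, stock_low} — 14 facts.

14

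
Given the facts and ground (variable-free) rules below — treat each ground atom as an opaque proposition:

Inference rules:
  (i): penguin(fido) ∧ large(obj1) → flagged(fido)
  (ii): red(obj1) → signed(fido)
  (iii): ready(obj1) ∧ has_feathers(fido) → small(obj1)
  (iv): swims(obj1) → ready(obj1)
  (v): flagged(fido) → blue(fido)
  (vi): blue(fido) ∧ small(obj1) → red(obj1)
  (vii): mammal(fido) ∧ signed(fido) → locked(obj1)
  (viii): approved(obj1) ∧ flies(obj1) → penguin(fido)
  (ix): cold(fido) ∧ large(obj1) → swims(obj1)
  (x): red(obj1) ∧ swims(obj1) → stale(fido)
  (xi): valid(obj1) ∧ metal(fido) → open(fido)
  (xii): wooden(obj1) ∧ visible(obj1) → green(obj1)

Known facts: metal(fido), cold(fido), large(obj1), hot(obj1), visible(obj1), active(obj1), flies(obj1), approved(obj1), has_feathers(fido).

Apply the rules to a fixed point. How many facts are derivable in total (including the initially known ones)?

Round 1 fires (viii), (ix), giving penguin(fido), swims(obj1).
Round 2 fires (i), (iv), giving flagged(fido), ready(obj1).
Round 3 fires (iii), (v), giving small(obj1), blue(fido).
Round 4 fires (vi), giving red(obj1).
Round 5 fires (ii), (x), giving signed(fido), stale(fido).
Closure: {active(obj1), approved(obj1), blue(fido), cold(fido), flagged(fido), flies(obj1), has_feathers(fido), hot(obj1), large(obj1), metal(fido), penguin(fido), ready(obj1), red(obj1), signed(fido), small(obj1), stale(fido), swims(obj1), visible(obj1)} — 18 facts.

18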